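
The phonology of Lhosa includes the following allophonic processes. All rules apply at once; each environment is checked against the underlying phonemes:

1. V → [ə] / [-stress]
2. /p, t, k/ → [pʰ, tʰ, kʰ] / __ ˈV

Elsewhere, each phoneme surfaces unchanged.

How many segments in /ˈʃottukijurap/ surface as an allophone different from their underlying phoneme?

4

Segments that undergo a rule: /u/ → [ə] (rule 1); /i/ → [ə] (rule 1); /u/ → [ə] (rule 1); /a/ → [ə] (rule 1).
All other segments surface unchanged.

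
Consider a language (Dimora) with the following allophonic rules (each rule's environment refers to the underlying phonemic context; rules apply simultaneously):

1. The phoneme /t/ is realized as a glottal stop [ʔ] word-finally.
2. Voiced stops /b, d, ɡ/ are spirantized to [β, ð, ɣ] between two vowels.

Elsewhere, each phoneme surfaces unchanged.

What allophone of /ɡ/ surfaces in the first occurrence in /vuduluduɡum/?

/ɡ/ meets the environment for rule 2 (between two vowels) → [ɣ].

[ɣ]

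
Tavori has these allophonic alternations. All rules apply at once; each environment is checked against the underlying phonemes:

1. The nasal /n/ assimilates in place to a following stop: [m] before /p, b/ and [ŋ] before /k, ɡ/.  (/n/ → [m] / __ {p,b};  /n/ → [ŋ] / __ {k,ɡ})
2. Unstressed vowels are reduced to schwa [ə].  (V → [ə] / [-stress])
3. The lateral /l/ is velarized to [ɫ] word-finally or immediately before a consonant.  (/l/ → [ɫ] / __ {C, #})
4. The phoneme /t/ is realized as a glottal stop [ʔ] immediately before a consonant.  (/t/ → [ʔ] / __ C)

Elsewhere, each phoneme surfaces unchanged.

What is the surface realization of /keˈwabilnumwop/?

/k/ (word-initial) is unaffected → [k].
Rule 2 applies to /e/ (between /k/ and /w/: in an unstressed syllable) → [ə].
/w/ (between /e/ and /a/) is unaffected → [w].
/a/ (between /w/ and /b/) fails the environment for rule 2, so it stays [a].
/b/ (between /a/ and /i/): no rule targets it → [b].
/i/ — between /b/ and /l/, in an unstressed syllable — surfaces as [ə] (rule 2).
/l/ (between /i/ and /n/) occurs word-finally or immediately before a consonant → [ɫ] by rule 3.
/n/ — between /l/ and /u/; rule 1 does not apply here → [n].
/u/ meets the environment for rule 2 (in an unstressed syllable) → [ə].
/m/ (between /u/ and /w/) is unaffected → [m].
/w/ — not in any rule's target class → [w].
Rule 2 applies to /o/ (between /w/ and /p/: in an unstressed syllable) → [ə].
/p/ (word-final): no rule targets it → [p].

[kəˈwabəɫnəmwəp]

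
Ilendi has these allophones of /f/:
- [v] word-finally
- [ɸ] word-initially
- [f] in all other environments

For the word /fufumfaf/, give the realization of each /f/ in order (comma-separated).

[ɸ], [f], [f], [v]

Occurrence 1 (position 1): word-initially → [ɸ].
Occurrence 2 (position 3): no conditioning environment matches → elsewhere allophone [f].
Occurrence 3 (position 6): no conditioning environment matches → elsewhere allophone [f].
Occurrence 4 (position 8): word-finally → [v].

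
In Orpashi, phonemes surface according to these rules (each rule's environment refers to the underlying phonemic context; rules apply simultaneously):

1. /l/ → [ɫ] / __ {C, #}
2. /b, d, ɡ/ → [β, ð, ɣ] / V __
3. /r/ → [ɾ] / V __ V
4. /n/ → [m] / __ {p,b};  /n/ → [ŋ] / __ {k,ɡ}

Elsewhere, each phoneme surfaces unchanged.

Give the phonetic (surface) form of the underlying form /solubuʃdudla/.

[soluβuʃduðla]

/s/ — not in any rule's target class → [s].
/o/ — not in any rule's target class → [o].
/l/ — between /o/ and /u/; rule 1 does not apply here → [l].
/u/ — not in any rule's target class → [u].
/b/ (between /u/ and /u/): immediately after a vowel, so rule 2 applies → [β].
/u/ stays [u].
/ʃ/ (between /u/ and /d/): no rule targets it → [ʃ].
/d/ (between /ʃ/ and /u/) is in the target of rule 2 but the environment (immediately after a vowel) is not met → [d].
/u/ (between /d/ and /d/): no rule targets it → [u].
/d/ (between /u/ and /l/) occurs immediately after a vowel → [ð] by rule 2.
/l/ (between /d/ and /a/) fails the environment for rule 1, so it stays [l].
/a/ stays [a].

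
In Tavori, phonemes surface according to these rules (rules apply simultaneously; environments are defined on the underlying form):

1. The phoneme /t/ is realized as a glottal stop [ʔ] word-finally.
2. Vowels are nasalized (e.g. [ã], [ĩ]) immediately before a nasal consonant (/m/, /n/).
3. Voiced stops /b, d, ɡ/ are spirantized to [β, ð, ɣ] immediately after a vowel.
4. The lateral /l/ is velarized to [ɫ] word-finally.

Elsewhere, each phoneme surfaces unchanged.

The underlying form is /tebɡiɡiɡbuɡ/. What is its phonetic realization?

/t/ — word-initial; rule 1 does not apply here → [t].
/e/ — between /t/ and /b/; rule 2 does not apply here → [e].
/b/ (between /e/ and /ɡ/) occurs immediately after a vowel → [β] by rule 3.
/ɡ/ (between /b/ and /i/) is in the target of rule 3 but the environment (immediately after a vowel) is not met → [ɡ].
/i/ (between /ɡ/ and /ɡ/): rule 2 targets it, but not before a nasal consonant → unchanged [i].
Rule 3 applies to /ɡ/ (between /i/ and /i/: immediately after a vowel) → [ɣ].
/i/ (between /ɡ/ and /ɡ/) is in the target of rule 2 but the environment (before a nasal consonant) is not met → [i].
Rule 3 applies to /ɡ/ (between /i/ and /b/: immediately after a vowel) → [ɣ].
/b/ — between /ɡ/ and /u/; rule 3 does not apply here → [b].
/u/ (between /b/ and /ɡ/) fails the environment for rule 2, so it stays [u].
/ɡ/ (word-final): immediately after a vowel, so rule 3 applies → [ɣ].

[teβɡiɣiɣbuɣ]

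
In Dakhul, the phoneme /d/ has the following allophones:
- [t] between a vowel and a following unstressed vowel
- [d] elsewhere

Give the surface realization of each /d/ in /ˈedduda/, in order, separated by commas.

Occurrence 1 (position 2): no conditioning environment matches → elsewhere allophone [d].
Occurrence 2 (position 3): no conditioning environment matches → elsewhere allophone [d].
Occurrence 3 (position 5): between a vowel and a following unstressed vowel → [t].

[d], [d], [t]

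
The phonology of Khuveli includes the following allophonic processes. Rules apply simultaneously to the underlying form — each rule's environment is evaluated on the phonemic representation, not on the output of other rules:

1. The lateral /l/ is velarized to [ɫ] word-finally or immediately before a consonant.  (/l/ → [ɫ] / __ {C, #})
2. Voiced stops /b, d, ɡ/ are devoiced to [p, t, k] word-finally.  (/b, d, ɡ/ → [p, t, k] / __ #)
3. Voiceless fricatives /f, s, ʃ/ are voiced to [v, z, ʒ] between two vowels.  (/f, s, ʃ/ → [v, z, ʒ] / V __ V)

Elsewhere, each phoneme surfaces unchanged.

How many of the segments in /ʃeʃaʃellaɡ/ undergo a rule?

4

Segments that undergo a rule: /ʃ/ → [ʒ] (rule 3); /ʃ/ → [ʒ] (rule 3); /l/ → [ɫ] (rule 1); /ɡ/ → [k] (rule 2).
All other segments surface unchanged.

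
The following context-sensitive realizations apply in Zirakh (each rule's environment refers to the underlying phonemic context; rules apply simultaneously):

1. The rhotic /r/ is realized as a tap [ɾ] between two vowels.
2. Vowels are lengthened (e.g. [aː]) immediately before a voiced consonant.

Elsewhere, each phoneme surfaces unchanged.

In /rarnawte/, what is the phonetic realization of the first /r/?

/r/ (word-initial) is in the target of rule 1 but the environment (between two vowels) is not met → [r].

[r]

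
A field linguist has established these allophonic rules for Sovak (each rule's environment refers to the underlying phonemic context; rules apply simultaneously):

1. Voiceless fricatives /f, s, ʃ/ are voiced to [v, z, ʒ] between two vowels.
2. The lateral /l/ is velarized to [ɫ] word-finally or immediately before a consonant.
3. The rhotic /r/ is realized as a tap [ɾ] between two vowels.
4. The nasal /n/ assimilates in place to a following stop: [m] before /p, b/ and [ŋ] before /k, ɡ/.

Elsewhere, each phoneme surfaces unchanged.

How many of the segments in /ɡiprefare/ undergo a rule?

Segments that undergo a rule: /f/ → [v] (rule 1); /r/ → [ɾ] (rule 3).
All other segments surface unchanged.

2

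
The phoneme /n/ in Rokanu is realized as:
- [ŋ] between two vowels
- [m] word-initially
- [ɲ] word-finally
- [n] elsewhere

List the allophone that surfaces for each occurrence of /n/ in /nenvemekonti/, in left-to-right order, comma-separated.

Occurrence 1 (position 1): word-initially → [m].
Occurrence 2 (position 3): no conditioning environment matches → elsewhere allophone [n].
Occurrence 3 (position 10): no conditioning environment matches → elsewhere allophone [n].

[m], [n], [n]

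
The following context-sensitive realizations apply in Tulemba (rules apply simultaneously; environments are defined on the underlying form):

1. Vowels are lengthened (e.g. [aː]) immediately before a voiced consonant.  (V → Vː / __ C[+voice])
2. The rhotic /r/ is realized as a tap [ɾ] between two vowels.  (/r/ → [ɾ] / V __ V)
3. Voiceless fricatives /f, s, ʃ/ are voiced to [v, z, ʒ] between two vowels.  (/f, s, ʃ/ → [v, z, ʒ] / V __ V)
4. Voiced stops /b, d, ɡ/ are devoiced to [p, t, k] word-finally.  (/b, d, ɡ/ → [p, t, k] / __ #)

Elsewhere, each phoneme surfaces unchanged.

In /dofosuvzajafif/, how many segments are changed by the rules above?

5

Segments that undergo a rule: /f/ → [v] (rule 3); /s/ → [z] (rule 3); /u/ → [uː] (rule 1); /a/ → [aː] (rule 1); /f/ → [v] (rule 3).
All other segments surface unchanged.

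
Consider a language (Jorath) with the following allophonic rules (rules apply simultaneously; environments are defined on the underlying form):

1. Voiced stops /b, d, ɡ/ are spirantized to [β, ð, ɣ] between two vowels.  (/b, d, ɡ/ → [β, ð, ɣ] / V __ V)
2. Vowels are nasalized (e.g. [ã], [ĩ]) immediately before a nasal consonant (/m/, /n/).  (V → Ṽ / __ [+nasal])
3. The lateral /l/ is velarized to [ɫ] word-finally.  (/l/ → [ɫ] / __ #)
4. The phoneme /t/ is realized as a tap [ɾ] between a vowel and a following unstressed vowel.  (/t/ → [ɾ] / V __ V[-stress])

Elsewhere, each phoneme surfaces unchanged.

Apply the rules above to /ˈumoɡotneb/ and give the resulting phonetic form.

[ˈũmoɣotneb]

/u/ — word-initial, before a nasal consonant — surfaces as [ũ] (rule 2).
/m/ — not in any rule's target class → [m].
/o/ (between /m/ and /ɡ/) fails the environment for rule 2, so it stays [o].
Rule 1 applies to /ɡ/ (between /o/ and /o/: between two vowels) → [ɣ].
/o/ (between /ɡ/ and /t/): rule 2 targets it, but not before a nasal consonant → unchanged [o].
/t/ (between /o/ and /n/) fails the environment for rule 4, so it stays [t].
/n/ (between /t/ and /e/): no rule targets it → [n].
/e/ (between /n/ and /b/): rule 2 targets it, but not before a nasal consonant → unchanged [e].
/b/ (word-final) is in the target of rule 1 but the environment (between two vowels) is not met → [b].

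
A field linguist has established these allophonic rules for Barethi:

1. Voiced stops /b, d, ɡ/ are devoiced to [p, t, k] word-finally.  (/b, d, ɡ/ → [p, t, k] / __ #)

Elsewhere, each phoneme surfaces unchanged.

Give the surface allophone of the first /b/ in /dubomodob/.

/b/ (between /u/ and /o/): rule 1 targets it, but not word-finally → unchanged [b].

[b]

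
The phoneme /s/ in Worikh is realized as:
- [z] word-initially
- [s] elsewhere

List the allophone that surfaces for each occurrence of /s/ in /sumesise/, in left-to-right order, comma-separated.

[z], [s], [s]

Occurrence 1 (position 1): word-initially → [z].
Occurrence 2 (position 5): no conditioning environment matches → elsewhere allophone [s].
Occurrence 3 (position 7): no conditioning environment matches → elsewhere allophone [s].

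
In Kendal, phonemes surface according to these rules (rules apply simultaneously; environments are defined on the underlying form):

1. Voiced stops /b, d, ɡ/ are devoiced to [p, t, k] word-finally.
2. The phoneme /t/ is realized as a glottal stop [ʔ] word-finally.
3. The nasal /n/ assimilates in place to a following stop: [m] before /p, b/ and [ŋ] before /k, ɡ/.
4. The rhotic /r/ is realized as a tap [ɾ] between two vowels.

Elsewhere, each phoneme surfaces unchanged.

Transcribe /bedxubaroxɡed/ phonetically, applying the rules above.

/b/ — word-initial; rule 1 does not apply here → [b].
/d/ — between /e/ and /x/; rule 1 does not apply here → [d].
/b/ (between /u/ and /a/): rule 1 targets it, but not word-finally → unchanged [b].
/r/ meets the environment for rule 4 (between two vowels) → [ɾ].
/ɡ/ (between /x/ and /e/): rule 1 targets it, but not word-finally → unchanged [ɡ].
/d/ — word-final, word-finally — surfaces as [t] (rule 1).

[bedxubaɾoxɡet]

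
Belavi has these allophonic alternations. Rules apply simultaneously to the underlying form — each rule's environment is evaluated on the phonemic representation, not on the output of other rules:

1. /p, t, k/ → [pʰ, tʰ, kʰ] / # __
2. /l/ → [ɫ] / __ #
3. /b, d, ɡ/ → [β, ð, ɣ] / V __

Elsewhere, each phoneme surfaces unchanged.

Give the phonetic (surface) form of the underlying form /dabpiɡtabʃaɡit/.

/d/ (word-initial): rule 3 targets it, but not immediately after a vowel → unchanged [d].
/b/ — between /a/ and /p/, immediately after a vowel — surfaces as [β] (rule 3).
/p/ (between /b/ and /i/) is in the target of rule 1 but the environment (word-initially) is not met → [p].
/ɡ/ meets the environment for rule 3 (immediately after a vowel) → [ɣ].
/t/ (between /ɡ/ and /a/) fails the environment for rule 1, so it stays [t].
/b/ meets the environment for rule 3 (immediately after a vowel) → [β].
/ɡ/ meets the environment for rule 3 (immediately after a vowel) → [ɣ].
/t/ (word-final) is in the target of rule 1 but the environment (word-initially) is not met → [t].

[daβpiɣtaβʃaɣit]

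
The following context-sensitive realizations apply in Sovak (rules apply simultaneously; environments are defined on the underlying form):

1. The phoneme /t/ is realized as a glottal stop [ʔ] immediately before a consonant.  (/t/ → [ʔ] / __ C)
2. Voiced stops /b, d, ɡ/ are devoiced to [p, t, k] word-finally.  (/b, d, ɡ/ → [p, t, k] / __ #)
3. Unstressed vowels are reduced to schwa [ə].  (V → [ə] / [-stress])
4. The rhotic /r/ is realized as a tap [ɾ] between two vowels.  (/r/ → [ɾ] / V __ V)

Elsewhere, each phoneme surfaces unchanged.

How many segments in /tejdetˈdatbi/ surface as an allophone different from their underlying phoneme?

Segments that undergo a rule: /e/ → [ə] (rule 3); /e/ → [ə] (rule 3); /t/ → [ʔ] (rule 1); /t/ → [ʔ] (rule 1); /i/ → [ə] (rule 3).
All other segments surface unchanged.

5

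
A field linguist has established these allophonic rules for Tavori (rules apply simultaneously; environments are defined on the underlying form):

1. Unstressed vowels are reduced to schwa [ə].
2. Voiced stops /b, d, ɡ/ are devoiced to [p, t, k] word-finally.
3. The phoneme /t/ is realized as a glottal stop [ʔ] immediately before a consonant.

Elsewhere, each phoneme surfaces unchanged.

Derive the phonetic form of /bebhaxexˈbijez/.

[bəbhəxəxˈbijəz]

/b/ (word-initial): rule 2 targets it, but not word-finally → unchanged [b].
/e/ meets the environment for rule 1 (in an unstressed syllable) → [ə].
/b/ — between /e/ and /h/; rule 2 does not apply here → [b].
Rule 1 applies to /a/ (between /h/ and /x/: in an unstressed syllable) → [ə].
/e/ meets the environment for rule 1 (in an unstressed syllable) → [ə].
/b/ (between /x/ and /i/) fails the environment for rule 2, so it stays [b].
/i/ — between /b/ and /j/; rule 1 does not apply here → [i].
/e/ (between /j/ and /z/) occurs in an unstressed syllable → [ə] by rule 1.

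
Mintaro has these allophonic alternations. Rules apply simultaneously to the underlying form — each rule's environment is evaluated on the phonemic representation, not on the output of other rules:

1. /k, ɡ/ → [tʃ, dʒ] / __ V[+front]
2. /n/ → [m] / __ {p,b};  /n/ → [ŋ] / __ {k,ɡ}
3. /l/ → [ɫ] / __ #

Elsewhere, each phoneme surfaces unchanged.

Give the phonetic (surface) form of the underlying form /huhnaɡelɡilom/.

[huhnadʒeldʒilom]

/h/ (word-initial): no rule targets it → [h].
/u/ (between /h/ and /h/): no rule targets it → [u].
/h/ (between /u/ and /n/): no rule targets it → [h].
/n/ (between /h/ and /a/) fails the environment for rule 2, so it stays [n].
/a/ (between /n/ and /ɡ/): no rule targets it → [a].
/ɡ/ (between /a/ and /e/) occurs before a front vowel → [dʒ] by rule 1.
/e/ (between /ɡ/ and /l/): no rule targets it → [e].
/l/ (between /e/ and /ɡ/) is in the target of rule 3 but the environment (word-finally) is not met → [l].
/ɡ/ meets the environment for rule 1 (before a front vowel) → [dʒ].
/i/ (between /ɡ/ and /l/) is unaffected → [i].
/l/ (between /i/ and /o/) fails the environment for rule 3, so it stays [l].
/o/ — not in any rule's target class → [o].
/m/ (word-final) is unaffected → [m].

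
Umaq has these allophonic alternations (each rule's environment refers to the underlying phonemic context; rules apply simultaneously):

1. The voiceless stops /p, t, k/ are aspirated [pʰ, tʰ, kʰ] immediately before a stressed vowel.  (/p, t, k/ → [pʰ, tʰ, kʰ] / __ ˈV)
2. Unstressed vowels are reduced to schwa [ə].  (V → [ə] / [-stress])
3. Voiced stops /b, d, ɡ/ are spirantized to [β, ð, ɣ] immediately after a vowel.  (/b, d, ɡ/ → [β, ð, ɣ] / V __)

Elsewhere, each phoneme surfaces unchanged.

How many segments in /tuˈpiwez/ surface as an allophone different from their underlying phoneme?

3

Segments that undergo a rule: /u/ → [ə] (rule 2); /p/ → [pʰ] (rule 1); /e/ → [ə] (rule 2).
All other segments surface unchanged.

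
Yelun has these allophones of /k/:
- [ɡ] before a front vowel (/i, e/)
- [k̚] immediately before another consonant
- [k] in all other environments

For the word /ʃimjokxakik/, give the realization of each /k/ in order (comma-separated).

Occurrence 1 (position 6): immediately before another consonant → [k̚].
Occurrence 2 (position 9): before a front vowel (/i, e/) → [ɡ].
Occurrence 3 (position 11): no conditioning environment matches → elsewhere allophone [k].

[k̚], [ɡ], [k]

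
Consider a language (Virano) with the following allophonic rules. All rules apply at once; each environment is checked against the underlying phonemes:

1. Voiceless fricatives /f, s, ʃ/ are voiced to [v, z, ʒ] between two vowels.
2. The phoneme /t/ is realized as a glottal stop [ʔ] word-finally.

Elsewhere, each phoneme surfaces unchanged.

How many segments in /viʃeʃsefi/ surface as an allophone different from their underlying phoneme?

Segments that undergo a rule: /ʃ/ → [ʒ] (rule 1); /f/ → [v] (rule 1).
All other segments surface unchanged.

2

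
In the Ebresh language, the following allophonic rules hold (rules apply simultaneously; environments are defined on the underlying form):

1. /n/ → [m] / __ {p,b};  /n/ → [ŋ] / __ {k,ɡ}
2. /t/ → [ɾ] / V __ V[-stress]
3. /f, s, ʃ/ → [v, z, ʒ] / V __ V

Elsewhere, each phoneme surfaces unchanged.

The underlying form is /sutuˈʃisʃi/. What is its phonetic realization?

[suɾuˈʒisʃi]

/s/ (word-initial) is in the target of rule 3 but the environment (between two vowels) is not met → [s].
/u/ (between /s/ and /t/) is unaffected → [u].
/t/ meets the environment for rule 2 (between a vowel and a following unstressed vowel) → [ɾ].
/u/ — not in any rule's target class → [u].
/ʃ/ meets the environment for rule 3 (between two vowels) → [ʒ].
/i/ stays [i].
/s/ — between /i/ and /ʃ/; rule 3 does not apply here → [s].
/ʃ/ — between /s/ and /i/; rule 3 does not apply here → [ʃ].
/i/ (word-final) is unaffected → [i].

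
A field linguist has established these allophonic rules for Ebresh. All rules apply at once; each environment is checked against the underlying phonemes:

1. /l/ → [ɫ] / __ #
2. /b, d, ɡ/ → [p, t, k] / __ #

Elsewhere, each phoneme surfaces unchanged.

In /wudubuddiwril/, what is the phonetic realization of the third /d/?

[d]

/d/ (between /d/ and /i/) fails the environment for rule 2, so it stays [d].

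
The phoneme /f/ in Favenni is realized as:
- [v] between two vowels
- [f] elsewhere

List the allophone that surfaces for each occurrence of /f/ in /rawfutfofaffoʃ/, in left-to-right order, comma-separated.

Occurrence 1 (position 4): no conditioning environment matches → elsewhere allophone [f].
Occurrence 2 (position 7): no conditioning environment matches → elsewhere allophone [f].
Occurrence 3 (position 9): between two vowels → [v].
Occurrence 4 (position 11): no conditioning environment matches → elsewhere allophone [f].
Occurrence 5 (position 12): no conditioning environment matches → elsewhere allophone [f].

[f], [f], [v], [f], [f]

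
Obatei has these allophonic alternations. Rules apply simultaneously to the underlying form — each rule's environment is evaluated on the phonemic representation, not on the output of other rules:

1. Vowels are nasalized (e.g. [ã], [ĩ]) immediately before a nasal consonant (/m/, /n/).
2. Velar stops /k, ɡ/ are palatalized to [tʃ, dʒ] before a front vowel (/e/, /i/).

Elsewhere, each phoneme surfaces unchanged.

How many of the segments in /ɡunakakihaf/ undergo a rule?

2

Segments that undergo a rule: /u/ → [ũ] (rule 1); /k/ → [tʃ] (rule 2).
All other segments surface unchanged.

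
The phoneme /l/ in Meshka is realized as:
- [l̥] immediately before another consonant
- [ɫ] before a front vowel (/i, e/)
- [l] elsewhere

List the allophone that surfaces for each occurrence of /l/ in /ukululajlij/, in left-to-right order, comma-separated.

[l], [l], [ɫ]

Occurrence 1 (position 4): no conditioning environment matches → elsewhere allophone [l].
Occurrence 2 (position 6): no conditioning environment matches → elsewhere allophone [l].
Occurrence 3 (position 9): before a front vowel (/i, e/) → [ɫ].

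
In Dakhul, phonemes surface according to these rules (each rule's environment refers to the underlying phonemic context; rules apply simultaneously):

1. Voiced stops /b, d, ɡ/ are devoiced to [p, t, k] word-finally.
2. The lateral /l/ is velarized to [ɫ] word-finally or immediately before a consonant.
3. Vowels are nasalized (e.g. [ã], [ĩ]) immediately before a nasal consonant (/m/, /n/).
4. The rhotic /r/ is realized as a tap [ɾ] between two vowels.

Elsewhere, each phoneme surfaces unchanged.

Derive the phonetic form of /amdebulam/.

/a/ meets the environment for rule 3 (before a nasal consonant) → [ã].
/m/ stays [m].
/d/ (between /m/ and /e/): rule 1 targets it, but not word-finally → unchanged [d].
/e/ (between /d/ and /b/) is in the target of rule 3 but the environment (before a nasal consonant) is not met → [e].
/b/ (between /e/ and /u/) fails the environment for rule 1, so it stays [b].
/u/ (between /b/ and /l/) is in the target of rule 3 but the environment (before a nasal consonant) is not met → [u].
/l/ (between /u/ and /a/) is in the target of rule 2 but the environment (word-finally or immediately before a consonant) is not met → [l].
/a/ (between /l/ and /m/): before a nasal consonant, so rule 3 applies → [ã].
/m/ — not in any rule's target class → [m].

[ãmdebulãm]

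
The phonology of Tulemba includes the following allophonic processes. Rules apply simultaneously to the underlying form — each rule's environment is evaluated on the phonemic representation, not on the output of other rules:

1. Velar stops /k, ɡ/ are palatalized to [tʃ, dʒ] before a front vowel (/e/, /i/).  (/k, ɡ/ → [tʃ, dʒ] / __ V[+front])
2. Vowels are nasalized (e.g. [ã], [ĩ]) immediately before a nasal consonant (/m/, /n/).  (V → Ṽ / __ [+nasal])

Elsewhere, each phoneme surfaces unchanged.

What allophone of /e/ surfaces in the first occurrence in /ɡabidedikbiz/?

/e/ — between /d/ and /d/; rule 2 does not apply here → [e].

[e]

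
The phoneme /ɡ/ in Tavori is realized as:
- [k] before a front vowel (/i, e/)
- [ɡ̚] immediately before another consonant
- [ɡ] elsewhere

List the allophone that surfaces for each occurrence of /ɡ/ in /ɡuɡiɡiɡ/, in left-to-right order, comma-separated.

Occurrence 1 (position 1): no conditioning environment matches → elsewhere allophone [ɡ].
Occurrence 2 (position 3): before a front vowel (/i, e/) → [k].
Occurrence 3 (position 5): before a front vowel (/i, e/) → [k].
Occurrence 4 (position 7): no conditioning environment matches → elsewhere allophone [ɡ].

[ɡ], [k], [k], [ɡ]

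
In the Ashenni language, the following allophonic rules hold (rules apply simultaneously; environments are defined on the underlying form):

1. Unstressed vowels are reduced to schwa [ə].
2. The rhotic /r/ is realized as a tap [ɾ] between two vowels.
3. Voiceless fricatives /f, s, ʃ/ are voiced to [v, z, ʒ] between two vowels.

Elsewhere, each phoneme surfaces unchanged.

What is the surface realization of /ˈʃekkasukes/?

/ʃ/ (word-initial): rule 3 targets it, but not between two vowels → unchanged [ʃ].
/e/ (between /ʃ/ and /k/) is in the target of rule 1 but the environment (in an unstressed syllable) is not met → [e].
/k/ (between /e/ and /k/): no rule targets it → [k].
/k/ (between /k/ and /a/) is unaffected → [k].
/a/ — between /k/ and /s/, in an unstressed syllable — surfaces as [ə] (rule 1).
/s/ (between /a/ and /u/): between two vowels, so rule 3 applies → [z].
/u/ (between /s/ and /k/): in an unstressed syllable, so rule 1 applies → [ə].
/k/ — not in any rule's target class → [k].
/e/ — between /k/ and /s/, in an unstressed syllable — surfaces as [ə] (rule 1).
/s/ (word-final) fails the environment for rule 3, so it stays [s].

[ˈʃekkəzəkəs]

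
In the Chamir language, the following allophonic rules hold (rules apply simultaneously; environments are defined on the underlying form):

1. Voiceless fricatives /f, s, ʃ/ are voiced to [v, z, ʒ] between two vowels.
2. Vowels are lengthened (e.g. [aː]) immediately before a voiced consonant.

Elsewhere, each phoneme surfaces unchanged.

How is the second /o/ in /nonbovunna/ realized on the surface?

[oː]

/o/ (between /b/ and /v/): before a voiced consonant, so rule 2 applies → [oː].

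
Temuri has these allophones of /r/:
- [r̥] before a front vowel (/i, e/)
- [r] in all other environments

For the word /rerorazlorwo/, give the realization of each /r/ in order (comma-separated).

Occurrence 1 (position 1): before a front vowel (/i, e/) → [r̥].
Occurrence 2 (position 3): no conditioning environment matches → elsewhere allophone [r].
Occurrence 3 (position 5): no conditioning environment matches → elsewhere allophone [r].
Occurrence 4 (position 10): no conditioning environment matches → elsewhere allophone [r].

[r̥], [r], [r], [r]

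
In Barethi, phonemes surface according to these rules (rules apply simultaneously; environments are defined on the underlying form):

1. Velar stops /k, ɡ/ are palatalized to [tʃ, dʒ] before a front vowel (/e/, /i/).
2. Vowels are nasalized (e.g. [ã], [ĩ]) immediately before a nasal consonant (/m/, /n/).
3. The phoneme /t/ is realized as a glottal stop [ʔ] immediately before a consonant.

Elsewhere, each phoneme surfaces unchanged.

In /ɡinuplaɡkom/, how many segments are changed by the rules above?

Segments that undergo a rule: /ɡ/ → [dʒ] (rule 1); /i/ → [ĩ] (rule 2); /o/ → [õ] (rule 2).
All other segments surface unchanged.

3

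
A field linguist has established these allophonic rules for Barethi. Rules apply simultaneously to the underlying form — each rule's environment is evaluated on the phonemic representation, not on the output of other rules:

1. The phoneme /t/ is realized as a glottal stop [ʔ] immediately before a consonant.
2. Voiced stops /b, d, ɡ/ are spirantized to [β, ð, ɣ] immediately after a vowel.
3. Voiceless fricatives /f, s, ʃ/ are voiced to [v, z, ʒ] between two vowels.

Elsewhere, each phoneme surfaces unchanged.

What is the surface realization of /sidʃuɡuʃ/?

/s/ (word-initial): rule 3 targets it, but not between two vowels → unchanged [s].
/i/ (between /s/ and /d/): no rule targets it → [i].
Rule 2 applies to /d/ (between /i/ and /ʃ/: immediately after a vowel) → [ð].
/ʃ/ (between /d/ and /u/) is in the target of rule 3 but the environment (between two vowels) is not met → [ʃ].
/u/ (between /ʃ/ and /ɡ/): no rule targets it → [u].
/ɡ/ meets the environment for rule 2 (immediately after a vowel) → [ɣ].
/u/ (between /ɡ/ and /ʃ/) is unaffected → [u].
/ʃ/ (word-final): rule 3 targets it, but not between two vowels → unchanged [ʃ].

[siðʃuɣuʃ]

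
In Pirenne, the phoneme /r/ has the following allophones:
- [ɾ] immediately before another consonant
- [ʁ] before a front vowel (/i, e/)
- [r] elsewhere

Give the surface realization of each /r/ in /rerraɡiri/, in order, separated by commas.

Occurrence 1 (position 1): before a front vowel (/i, e/) → [ʁ].
Occurrence 2 (position 3): immediately before another consonant → [ɾ].
Occurrence 3 (position 4): no conditioning environment matches → elsewhere allophone [r].
Occurrence 4 (position 8): before a front vowel (/i, e/) → [ʁ].

[ʁ], [ɾ], [r], [ʁ]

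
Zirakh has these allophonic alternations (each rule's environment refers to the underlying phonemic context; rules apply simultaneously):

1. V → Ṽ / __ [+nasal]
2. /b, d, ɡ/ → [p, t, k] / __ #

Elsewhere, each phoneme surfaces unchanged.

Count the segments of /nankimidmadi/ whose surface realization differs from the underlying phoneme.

Segments that undergo a rule: /a/ → [ã] (rule 1); /i/ → [ĩ] (rule 1).
All other segments surface unchanged.

2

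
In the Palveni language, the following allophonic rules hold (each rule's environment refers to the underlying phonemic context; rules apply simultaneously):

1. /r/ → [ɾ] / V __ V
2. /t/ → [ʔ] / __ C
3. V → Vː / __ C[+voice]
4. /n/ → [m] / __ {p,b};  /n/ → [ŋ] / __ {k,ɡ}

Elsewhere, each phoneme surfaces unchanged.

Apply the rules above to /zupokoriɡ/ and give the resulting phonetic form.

[zupokoːɾiːɡ]

/z/ — not in any rule's target class → [z].
/u/ — between /z/ and /p/; rule 3 does not apply here → [u].
/p/ (between /u/ and /o/): no rule targets it → [p].
/o/ (between /p/ and /k/) fails the environment for rule 3, so it stays [o].
/k/ (between /o/ and /o/): no rule targets it → [k].
/o/ (between /k/ and /r/): before a voiced consonant, so rule 3 applies → [oː].
/r/ — between /o/ and /i/, between two vowels — surfaces as [ɾ] (rule 1).
/i/ (between /r/ and /ɡ/) occurs before a voiced consonant → [iː] by rule 3.
/ɡ/ stays [ɡ].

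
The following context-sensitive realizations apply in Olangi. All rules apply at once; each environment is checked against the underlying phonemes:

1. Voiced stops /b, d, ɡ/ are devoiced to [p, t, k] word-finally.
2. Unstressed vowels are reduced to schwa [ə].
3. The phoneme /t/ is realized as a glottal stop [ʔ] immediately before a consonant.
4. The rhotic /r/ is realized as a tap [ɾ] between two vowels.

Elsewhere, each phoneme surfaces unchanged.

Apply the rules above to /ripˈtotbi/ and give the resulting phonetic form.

/r/ — word-initial; rule 4 does not apply here → [r].
/i/ (between /r/ and /p/) occurs in an unstressed syllable → [ə] by rule 2.
/p/ — not in any rule's target class → [p].
/t/ (between /p/ and /o/) fails the environment for rule 3, so it stays [t].
/o/ (between /t/ and /t/) is in the target of rule 2 but the environment (in an unstressed syllable) is not met → [o].
/t/ (between /o/ and /b/) occurs immediately before a consonant → [ʔ] by rule 3.
/b/ — between /t/ and /i/; rule 1 does not apply here → [b].
/i/ — word-final, in an unstressed syllable — surfaces as [ə] (rule 2).

[rəpˈtoʔbə]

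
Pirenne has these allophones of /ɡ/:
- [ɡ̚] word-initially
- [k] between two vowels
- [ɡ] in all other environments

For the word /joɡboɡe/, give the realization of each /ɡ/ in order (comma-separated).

[ɡ], [k]

Occurrence 1 (position 3): no conditioning environment matches → elsewhere allophone [ɡ].
Occurrence 2 (position 6): between two vowels → [k].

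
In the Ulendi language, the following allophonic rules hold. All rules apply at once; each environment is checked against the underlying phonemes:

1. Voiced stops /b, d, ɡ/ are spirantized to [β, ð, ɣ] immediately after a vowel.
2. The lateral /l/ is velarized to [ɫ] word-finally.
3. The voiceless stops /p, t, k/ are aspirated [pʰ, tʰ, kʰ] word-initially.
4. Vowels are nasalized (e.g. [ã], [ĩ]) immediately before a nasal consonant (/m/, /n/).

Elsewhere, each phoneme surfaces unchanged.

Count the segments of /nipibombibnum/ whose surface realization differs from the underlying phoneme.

4

Segments that undergo a rule: /b/ → [β] (rule 1); /o/ → [õ] (rule 4); /b/ → [β] (rule 1); /u/ → [ũ] (rule 4).
All other segments surface unchanged.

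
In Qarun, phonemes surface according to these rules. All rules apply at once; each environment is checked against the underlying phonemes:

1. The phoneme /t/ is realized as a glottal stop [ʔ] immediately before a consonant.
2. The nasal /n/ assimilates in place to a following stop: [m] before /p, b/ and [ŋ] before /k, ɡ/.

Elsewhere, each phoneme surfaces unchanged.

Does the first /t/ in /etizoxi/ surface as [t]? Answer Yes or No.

Yes

/t/ (between /e/ and /i/) fails the environment for rule 1, so it stays [t].
The actual realization is [t], which matches [t].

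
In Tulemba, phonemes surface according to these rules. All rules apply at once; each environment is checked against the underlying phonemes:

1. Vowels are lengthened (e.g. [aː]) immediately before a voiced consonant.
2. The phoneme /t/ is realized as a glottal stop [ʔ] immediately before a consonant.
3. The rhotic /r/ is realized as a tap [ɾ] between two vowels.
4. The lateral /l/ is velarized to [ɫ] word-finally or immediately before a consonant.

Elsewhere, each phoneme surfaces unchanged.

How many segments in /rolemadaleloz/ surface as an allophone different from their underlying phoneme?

Segments that undergo a rule: /o/ → [oː] (rule 1); /e/ → [eː] (rule 1); /a/ → [aː] (rule 1); /a/ → [aː] (rule 1); /e/ → [eː] (rule 1); /o/ → [oː] (rule 1).
All other segments surface unchanged.

6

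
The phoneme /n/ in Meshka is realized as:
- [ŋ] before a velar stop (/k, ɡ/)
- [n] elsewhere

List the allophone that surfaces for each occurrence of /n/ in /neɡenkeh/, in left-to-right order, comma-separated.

Occurrence 1 (position 1): no conditioning environment matches → elsewhere allophone [n].
Occurrence 2 (position 5): before a velar stop → [ŋ].

[n], [ŋ]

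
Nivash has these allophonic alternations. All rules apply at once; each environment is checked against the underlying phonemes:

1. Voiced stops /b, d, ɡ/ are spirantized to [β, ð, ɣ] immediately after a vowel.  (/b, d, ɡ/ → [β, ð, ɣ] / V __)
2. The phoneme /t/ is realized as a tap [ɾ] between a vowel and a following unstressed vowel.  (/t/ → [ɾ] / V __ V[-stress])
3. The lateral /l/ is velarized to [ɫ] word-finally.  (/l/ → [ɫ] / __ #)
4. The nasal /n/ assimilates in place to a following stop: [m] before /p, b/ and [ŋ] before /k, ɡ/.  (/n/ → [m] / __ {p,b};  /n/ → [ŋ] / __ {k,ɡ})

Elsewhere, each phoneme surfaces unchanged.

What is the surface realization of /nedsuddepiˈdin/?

[neðsuðdepiˈðin]

/n/ (word-initial): rule 4 targets it, but not before a labial or velar stop → unchanged [n].
/d/ — between /e/ and /s/, immediately after a vowel — surfaces as [ð] (rule 1).
/d/ meets the environment for rule 1 (immediately after a vowel) → [ð].
/d/ — between /d/ and /e/; rule 1 does not apply here → [d].
/d/ meets the environment for rule 1 (immediately after a vowel) → [ð].
/n/ (word-final) is in the target of rule 4 but the environment (before a labial or velar stop) is not met → [n].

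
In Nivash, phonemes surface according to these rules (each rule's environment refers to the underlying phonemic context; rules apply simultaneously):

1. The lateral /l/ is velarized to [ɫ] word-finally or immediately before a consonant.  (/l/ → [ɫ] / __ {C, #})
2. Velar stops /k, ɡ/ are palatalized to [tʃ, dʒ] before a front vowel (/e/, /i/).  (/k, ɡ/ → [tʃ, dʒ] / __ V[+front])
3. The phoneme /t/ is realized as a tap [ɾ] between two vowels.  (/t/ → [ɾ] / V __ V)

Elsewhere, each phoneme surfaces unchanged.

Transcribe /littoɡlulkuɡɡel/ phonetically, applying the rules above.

/l/ (word-initial): rule 1 targets it, but not word-finally or immediately before a consonant → unchanged [l].
/i/ — not in any rule's target class → [i].
/t/ (between /i/ and /t/): rule 3 targets it, but not between two vowels → unchanged [t].
/t/ — between /t/ and /o/; rule 3 does not apply here → [t].
/o/ (between /t/ and /ɡ/): no rule targets it → [o].
/ɡ/ (between /o/ and /l/) fails the environment for rule 2, so it stays [ɡ].
/l/ (between /ɡ/ and /u/): rule 1 targets it, but not word-finally or immediately before a consonant → unchanged [l].
/u/ (between /l/ and /l/) is unaffected → [u].
/l/ (between /u/ and /k/) occurs word-finally or immediately before a consonant → [ɫ] by rule 1.
/k/ (between /l/ and /u/) fails the environment for rule 2, so it stays [k].
/u/ stays [u].
/ɡ/ — between /u/ and /ɡ/; rule 2 does not apply here → [ɡ].
/ɡ/ (between /ɡ/ and /e/) occurs before a front vowel → [dʒ] by rule 2.
/e/ — not in any rule's target class → [e].
/l/ (word-final) occurs word-finally or immediately before a consonant → [ɫ] by rule 1.

[littoɡluɫkuɡdʒeɫ]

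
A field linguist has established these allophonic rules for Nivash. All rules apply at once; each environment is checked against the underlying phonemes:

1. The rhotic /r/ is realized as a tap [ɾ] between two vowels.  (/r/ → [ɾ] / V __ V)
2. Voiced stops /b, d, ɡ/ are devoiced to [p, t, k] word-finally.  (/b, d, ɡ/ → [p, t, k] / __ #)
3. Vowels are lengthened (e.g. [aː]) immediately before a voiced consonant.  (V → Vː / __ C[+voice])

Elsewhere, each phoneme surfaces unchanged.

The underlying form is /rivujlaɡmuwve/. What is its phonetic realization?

/r/ — word-initial; rule 1 does not apply here → [r].
/i/ (between /r/ and /v/) occurs before a voiced consonant → [iː] by rule 3.
/u/ meets the environment for rule 3 (before a voiced consonant) → [uː].
Rule 3 applies to /a/ (between /l/ and /ɡ/: before a voiced consonant) → [aː].
/ɡ/ (between /a/ and /m/): rule 2 targets it, but not word-finally → unchanged [ɡ].
/u/ meets the environment for rule 3 (before a voiced consonant) → [uː].
/e/ — word-final; rule 3 does not apply here → [e].

[riːvuːjlaːɡmuːwve]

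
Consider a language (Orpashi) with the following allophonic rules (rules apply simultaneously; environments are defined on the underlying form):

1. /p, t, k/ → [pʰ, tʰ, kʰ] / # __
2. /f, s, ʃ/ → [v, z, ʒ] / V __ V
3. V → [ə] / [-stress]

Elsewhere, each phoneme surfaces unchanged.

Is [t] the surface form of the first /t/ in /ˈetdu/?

Yes

/t/ (between /e/ and /d/): rule 1 targets it, but not word-initially → unchanged [t].
The actual realization is [t], which matches [t].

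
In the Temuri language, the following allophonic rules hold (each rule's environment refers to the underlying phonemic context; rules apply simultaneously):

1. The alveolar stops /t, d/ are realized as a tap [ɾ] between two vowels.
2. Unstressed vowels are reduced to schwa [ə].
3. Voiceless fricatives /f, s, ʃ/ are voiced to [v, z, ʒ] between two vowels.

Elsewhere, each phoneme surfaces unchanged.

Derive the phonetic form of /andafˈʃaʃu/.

[əndəfˈʃaʒə]

/a/ (word-initial) occurs in an unstressed syllable → [ə] by rule 2.
/d/ (between /n/ and /a/) is in the target of rule 1 but the environment (between two vowels) is not met → [d].
/a/ — between /d/ and /f/, in an unstressed syllable — surfaces as [ə] (rule 2).
/f/ (between /a/ and /ʃ/): rule 3 targets it, but not between two vowels → unchanged [f].
/ʃ/ (between /f/ and /a/) fails the environment for rule 3, so it stays [ʃ].
/a/ (between /ʃ/ and /ʃ/) is in the target of rule 2 but the environment (in an unstressed syllable) is not met → [a].
Rule 3 applies to /ʃ/ (between /a/ and /u/: between two vowels) → [ʒ].
/u/ (word-final) occurs in an unstressed syllable → [ə] by rule 2.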